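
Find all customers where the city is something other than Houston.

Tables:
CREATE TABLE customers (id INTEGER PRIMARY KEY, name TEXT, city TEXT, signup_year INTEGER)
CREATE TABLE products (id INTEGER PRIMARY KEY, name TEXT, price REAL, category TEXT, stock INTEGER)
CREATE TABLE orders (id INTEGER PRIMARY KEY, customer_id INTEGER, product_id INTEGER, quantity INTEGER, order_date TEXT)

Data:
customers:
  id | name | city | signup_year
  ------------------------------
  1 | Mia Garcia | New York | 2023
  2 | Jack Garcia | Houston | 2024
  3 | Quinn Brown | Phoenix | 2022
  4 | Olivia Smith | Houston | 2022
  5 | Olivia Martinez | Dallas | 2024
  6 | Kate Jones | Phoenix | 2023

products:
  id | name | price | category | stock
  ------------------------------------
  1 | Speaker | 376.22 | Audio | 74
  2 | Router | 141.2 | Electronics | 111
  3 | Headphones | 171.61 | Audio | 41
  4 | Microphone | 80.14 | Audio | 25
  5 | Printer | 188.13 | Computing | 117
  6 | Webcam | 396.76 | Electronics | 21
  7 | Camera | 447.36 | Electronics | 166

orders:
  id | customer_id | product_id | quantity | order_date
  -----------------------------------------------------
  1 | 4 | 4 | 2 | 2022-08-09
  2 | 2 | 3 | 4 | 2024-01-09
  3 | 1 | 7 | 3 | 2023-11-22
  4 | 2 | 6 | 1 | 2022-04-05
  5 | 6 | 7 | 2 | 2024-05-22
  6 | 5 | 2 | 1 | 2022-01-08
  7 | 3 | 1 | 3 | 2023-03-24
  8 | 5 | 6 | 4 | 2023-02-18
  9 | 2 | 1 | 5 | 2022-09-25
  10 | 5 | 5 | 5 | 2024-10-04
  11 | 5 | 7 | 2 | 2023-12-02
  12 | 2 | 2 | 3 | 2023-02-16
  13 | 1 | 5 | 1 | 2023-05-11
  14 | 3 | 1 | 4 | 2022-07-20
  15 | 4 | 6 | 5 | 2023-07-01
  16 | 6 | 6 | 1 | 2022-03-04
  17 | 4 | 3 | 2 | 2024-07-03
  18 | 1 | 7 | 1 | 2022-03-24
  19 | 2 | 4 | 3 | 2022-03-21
SELECT name, city FROM customers WHERE city <> 'Houston'

Execution result:
name | city
Mia Garcia | New York
Quinn Brown | Phoenix
Olivia Martinez | Dallas
Kate Jones | Phoenix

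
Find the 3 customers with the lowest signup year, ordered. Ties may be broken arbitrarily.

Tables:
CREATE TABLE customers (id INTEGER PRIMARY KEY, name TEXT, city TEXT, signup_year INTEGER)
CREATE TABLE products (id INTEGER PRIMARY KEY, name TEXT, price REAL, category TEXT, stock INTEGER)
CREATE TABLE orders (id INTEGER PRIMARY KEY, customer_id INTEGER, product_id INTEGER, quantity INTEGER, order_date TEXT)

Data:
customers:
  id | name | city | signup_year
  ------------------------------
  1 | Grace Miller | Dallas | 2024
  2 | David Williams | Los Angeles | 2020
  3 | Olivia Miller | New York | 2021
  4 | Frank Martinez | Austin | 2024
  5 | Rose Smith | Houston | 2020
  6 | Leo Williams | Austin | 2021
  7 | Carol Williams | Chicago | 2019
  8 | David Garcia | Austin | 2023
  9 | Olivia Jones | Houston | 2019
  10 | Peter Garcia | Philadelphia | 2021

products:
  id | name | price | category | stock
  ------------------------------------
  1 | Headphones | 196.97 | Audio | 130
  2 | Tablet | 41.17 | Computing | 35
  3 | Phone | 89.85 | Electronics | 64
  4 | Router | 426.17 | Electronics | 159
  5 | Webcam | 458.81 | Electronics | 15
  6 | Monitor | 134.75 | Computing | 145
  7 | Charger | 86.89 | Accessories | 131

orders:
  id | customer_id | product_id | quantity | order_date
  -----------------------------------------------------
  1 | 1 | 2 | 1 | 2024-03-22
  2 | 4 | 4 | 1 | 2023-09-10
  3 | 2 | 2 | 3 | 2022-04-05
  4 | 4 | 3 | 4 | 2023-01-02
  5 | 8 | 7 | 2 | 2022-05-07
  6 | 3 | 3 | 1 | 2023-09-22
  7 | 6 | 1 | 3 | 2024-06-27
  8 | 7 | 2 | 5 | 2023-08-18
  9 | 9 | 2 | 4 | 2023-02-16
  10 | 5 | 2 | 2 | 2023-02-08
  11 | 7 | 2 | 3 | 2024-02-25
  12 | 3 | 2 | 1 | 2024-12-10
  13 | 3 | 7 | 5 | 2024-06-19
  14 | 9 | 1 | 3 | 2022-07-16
SELECT name, signup_year FROM customers ORDER BY signup_year ASC LIMIT 3

Execution result:
name | signup_year
Carol Williams | 2019
Olivia Jones | 2019
David Williams | 2020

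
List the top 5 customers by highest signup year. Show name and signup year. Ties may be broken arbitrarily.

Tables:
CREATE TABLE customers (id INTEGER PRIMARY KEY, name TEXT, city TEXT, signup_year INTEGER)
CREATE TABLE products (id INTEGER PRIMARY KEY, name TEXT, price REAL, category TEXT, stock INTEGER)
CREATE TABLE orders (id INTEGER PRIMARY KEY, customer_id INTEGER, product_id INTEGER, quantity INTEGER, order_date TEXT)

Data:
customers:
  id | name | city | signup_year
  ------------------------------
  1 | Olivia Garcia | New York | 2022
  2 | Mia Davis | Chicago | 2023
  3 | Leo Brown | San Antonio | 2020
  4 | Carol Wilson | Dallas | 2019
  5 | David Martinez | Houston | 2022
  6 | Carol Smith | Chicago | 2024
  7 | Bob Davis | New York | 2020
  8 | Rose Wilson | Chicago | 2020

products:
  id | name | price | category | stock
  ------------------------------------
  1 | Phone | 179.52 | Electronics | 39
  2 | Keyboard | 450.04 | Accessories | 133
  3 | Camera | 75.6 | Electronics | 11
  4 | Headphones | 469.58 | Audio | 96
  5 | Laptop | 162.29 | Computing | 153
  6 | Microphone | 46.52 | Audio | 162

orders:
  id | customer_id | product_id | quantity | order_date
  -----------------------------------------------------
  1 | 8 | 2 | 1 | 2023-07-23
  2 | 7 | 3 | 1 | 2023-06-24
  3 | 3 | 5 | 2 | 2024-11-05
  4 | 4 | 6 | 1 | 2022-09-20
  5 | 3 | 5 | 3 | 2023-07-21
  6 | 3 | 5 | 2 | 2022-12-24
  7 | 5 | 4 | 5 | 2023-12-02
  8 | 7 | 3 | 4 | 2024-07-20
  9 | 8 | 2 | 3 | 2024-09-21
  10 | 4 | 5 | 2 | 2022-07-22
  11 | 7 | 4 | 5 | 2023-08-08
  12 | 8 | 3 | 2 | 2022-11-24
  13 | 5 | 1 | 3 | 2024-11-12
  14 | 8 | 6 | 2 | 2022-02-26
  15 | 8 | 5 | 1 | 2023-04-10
SELECT name, signup_year FROM customers ORDER BY signup_year DESC LIMIT 5

Execution result:
name | signup_year
Carol Smith | 2024
Mia Davis | 2023
Olivia Garcia | 2022
David Martinez | 2022
Leo Brown | 2020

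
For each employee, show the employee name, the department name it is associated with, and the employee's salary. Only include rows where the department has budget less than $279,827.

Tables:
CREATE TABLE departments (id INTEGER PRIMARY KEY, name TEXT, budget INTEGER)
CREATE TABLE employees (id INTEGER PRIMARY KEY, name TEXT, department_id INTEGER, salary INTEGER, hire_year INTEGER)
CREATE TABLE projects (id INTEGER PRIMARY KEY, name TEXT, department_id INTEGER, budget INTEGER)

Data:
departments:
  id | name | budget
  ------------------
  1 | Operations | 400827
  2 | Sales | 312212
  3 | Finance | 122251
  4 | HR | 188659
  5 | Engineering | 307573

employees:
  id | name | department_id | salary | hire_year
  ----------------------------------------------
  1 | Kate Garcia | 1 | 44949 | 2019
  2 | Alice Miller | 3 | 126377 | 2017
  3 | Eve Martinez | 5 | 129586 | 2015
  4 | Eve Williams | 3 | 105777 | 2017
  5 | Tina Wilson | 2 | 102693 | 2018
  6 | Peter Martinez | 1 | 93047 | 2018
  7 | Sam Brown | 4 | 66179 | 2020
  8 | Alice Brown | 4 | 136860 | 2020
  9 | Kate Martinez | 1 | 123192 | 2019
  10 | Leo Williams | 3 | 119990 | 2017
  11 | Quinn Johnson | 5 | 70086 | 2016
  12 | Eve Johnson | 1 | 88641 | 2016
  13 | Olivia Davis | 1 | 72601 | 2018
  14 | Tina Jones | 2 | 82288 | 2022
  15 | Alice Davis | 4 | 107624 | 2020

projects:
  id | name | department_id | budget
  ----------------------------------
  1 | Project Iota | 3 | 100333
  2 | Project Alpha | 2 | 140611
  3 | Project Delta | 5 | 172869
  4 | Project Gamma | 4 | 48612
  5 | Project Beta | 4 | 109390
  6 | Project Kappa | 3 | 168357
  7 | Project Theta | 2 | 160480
SELECT c.name, p.name AS department, c.salary FROM employees c JOIN departments p ON c.department_id = p.id WHERE p.budget < 279827

Execution result:
name | department | salary
Alice Miller | Finance | 126377
Eve Williams | Finance | 105777
Sam Brown | HR | 66179
Alice Brown | HR | 136860
Leo Williams | Finance | 119990
Alice Davis | HR | 107624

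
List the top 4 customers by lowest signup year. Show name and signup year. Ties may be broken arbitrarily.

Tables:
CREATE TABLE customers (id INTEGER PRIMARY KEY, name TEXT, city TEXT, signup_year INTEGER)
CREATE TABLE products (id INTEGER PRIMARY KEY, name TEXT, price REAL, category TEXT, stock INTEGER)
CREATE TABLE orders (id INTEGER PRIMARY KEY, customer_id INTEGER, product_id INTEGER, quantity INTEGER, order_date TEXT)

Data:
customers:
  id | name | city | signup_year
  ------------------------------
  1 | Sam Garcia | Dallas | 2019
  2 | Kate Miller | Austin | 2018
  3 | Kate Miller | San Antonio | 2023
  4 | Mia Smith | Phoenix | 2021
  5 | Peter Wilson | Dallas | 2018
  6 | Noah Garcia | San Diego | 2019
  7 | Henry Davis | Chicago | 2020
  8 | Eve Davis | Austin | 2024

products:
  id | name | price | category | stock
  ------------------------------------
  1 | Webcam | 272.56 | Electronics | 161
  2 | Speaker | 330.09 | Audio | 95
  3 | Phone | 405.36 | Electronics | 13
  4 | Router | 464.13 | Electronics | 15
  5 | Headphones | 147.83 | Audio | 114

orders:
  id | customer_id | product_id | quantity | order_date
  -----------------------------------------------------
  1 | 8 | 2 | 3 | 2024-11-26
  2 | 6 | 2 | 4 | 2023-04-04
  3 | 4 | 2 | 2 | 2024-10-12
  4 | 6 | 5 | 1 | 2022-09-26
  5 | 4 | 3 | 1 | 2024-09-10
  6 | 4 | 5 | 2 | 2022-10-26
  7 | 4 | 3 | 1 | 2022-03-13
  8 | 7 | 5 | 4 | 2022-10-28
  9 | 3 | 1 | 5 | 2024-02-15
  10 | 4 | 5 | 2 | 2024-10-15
SELECT name, signup_year FROM customers ORDER BY signup_year ASC LIMIT 4

Execution result:
name | signup_year
Kate Miller | 2018
Peter Wilson | 2018
Sam Garcia | 2019
Noah Garcia | 2019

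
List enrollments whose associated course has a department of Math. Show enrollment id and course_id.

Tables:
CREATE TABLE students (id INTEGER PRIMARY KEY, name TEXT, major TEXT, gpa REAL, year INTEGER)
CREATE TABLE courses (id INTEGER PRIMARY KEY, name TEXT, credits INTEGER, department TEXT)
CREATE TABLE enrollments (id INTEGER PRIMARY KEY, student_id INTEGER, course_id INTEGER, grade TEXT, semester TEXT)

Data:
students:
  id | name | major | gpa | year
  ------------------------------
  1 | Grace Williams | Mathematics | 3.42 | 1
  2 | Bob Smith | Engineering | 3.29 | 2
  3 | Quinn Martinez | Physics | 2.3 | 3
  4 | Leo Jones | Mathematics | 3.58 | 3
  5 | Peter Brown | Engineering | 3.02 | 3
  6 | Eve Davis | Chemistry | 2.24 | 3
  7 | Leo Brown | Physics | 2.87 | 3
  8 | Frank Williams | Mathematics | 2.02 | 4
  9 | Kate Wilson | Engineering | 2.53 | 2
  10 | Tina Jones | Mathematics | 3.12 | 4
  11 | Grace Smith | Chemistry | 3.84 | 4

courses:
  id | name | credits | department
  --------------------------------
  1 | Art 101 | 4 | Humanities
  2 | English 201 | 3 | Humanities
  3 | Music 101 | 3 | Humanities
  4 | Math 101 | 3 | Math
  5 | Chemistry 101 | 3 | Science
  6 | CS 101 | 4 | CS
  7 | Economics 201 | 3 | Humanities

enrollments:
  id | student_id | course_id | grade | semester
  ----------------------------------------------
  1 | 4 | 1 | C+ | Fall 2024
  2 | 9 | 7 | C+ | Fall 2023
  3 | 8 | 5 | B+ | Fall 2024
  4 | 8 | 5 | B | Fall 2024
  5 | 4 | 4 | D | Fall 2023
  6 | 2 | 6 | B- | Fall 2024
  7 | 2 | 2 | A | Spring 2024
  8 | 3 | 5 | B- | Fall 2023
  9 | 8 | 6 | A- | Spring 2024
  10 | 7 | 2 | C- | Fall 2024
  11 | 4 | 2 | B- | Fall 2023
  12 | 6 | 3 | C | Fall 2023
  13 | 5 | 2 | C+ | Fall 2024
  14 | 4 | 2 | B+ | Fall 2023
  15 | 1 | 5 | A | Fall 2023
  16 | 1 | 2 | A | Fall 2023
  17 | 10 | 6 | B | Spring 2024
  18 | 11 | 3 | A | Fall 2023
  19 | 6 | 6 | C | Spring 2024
SELECT id, course_id FROM enrollments WHERE course_id IN (SELECT id FROM courses WHERE department = 'Math')

Execution result:
id | course_id
5 | 4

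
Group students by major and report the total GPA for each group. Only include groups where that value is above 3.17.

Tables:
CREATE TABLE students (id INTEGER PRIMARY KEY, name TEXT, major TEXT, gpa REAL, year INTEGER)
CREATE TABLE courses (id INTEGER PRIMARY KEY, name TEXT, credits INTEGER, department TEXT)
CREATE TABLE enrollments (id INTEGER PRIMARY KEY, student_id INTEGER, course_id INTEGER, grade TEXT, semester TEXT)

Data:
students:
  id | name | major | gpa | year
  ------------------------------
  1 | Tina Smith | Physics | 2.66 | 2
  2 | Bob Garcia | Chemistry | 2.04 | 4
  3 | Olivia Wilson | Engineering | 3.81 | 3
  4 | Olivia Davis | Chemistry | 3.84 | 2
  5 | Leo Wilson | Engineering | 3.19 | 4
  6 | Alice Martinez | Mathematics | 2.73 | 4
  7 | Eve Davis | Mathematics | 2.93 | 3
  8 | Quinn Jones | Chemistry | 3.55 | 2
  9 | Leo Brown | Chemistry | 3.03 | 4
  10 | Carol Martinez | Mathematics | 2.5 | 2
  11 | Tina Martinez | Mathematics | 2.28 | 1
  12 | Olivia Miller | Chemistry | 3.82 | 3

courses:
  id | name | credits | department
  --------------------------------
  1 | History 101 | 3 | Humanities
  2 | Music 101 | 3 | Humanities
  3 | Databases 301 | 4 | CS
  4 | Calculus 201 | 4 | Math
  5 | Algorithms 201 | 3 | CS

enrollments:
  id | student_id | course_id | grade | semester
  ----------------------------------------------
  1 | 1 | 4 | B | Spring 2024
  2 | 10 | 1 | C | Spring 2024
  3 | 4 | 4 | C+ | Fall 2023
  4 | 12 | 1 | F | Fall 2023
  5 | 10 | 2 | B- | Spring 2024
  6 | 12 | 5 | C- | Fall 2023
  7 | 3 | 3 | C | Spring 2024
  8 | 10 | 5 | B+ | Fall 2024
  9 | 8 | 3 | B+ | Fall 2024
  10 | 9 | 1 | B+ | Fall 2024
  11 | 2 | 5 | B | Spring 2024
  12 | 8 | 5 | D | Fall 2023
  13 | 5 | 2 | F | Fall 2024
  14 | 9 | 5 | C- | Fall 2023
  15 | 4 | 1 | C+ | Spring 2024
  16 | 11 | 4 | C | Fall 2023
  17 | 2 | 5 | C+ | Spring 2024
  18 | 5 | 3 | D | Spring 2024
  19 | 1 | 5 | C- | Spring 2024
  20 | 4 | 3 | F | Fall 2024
SELECT major, SUM(gpa) AS sum_gpa FROM students GROUP BY major HAVING SUM(gpa) > 3.17

Execution result:
major | sum_gpa
Chemistry | 16.28
Engineering | 7.00
Mathematics | 10.44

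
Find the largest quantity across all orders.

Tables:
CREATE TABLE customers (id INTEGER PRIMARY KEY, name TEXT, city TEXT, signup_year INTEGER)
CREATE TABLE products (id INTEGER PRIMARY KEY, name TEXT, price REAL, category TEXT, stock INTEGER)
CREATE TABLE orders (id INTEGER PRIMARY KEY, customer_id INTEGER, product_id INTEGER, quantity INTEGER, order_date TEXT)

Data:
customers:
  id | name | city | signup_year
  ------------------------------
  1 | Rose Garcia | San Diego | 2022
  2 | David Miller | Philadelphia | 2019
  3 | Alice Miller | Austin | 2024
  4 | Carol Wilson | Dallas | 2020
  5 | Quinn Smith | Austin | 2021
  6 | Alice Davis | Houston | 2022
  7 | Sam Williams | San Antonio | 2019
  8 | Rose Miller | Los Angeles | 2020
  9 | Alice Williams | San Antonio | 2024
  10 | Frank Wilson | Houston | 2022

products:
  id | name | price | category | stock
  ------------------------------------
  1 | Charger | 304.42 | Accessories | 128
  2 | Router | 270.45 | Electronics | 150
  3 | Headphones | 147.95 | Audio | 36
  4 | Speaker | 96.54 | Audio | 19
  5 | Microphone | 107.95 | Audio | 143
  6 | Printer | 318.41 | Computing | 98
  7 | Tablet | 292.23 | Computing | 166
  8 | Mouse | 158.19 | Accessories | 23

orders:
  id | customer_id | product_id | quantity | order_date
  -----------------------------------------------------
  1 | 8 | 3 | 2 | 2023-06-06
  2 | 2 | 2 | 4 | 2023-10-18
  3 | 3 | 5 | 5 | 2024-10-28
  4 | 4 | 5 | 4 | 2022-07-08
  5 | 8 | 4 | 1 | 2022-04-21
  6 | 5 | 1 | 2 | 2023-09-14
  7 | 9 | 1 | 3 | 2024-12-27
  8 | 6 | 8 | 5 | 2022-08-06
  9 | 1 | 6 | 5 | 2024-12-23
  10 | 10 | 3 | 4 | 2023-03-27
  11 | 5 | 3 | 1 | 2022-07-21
SELECT MAX(quantity) FROM orders

Execution result:
5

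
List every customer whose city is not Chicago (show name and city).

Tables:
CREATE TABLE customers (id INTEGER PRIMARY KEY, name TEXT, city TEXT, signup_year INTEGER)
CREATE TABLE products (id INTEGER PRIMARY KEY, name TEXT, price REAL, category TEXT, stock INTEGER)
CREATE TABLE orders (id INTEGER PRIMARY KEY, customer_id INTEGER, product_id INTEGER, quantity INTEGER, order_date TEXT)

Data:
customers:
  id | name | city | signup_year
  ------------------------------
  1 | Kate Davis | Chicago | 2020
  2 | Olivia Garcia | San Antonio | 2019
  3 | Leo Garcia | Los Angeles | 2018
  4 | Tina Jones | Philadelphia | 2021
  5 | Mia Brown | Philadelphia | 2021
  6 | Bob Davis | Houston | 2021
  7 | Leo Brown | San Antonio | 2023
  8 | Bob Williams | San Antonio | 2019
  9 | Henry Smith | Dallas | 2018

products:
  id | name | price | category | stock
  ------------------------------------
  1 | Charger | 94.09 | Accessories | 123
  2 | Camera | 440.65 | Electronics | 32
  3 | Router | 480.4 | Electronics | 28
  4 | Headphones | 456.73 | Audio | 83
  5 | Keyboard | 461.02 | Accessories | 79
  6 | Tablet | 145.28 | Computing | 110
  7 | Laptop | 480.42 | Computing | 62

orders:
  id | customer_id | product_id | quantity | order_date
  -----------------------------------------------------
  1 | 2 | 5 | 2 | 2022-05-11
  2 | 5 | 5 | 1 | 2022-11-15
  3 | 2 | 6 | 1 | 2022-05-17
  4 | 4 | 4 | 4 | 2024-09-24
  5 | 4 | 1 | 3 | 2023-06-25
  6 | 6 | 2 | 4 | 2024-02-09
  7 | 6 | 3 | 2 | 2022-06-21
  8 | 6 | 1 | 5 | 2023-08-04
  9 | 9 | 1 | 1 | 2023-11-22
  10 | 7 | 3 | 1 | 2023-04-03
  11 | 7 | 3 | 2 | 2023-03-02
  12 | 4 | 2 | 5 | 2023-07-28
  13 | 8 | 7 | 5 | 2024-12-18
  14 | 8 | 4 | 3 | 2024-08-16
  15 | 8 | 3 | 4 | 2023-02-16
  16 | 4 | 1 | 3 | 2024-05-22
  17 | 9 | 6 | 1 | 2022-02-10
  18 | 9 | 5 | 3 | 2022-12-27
SELECT name, city FROM customers WHERE city <> 'Chicago'

Execution result:
name | city
Olivia Garcia | San Antonio
Leo Garcia | Los Angeles
Tina Jones | Philadelphia
Mia Brown | Philadelphia
Bob Davis | Houston
Leo Brown | San Antonio
Bob Williams | San Antonio
Henry Smith | Dallas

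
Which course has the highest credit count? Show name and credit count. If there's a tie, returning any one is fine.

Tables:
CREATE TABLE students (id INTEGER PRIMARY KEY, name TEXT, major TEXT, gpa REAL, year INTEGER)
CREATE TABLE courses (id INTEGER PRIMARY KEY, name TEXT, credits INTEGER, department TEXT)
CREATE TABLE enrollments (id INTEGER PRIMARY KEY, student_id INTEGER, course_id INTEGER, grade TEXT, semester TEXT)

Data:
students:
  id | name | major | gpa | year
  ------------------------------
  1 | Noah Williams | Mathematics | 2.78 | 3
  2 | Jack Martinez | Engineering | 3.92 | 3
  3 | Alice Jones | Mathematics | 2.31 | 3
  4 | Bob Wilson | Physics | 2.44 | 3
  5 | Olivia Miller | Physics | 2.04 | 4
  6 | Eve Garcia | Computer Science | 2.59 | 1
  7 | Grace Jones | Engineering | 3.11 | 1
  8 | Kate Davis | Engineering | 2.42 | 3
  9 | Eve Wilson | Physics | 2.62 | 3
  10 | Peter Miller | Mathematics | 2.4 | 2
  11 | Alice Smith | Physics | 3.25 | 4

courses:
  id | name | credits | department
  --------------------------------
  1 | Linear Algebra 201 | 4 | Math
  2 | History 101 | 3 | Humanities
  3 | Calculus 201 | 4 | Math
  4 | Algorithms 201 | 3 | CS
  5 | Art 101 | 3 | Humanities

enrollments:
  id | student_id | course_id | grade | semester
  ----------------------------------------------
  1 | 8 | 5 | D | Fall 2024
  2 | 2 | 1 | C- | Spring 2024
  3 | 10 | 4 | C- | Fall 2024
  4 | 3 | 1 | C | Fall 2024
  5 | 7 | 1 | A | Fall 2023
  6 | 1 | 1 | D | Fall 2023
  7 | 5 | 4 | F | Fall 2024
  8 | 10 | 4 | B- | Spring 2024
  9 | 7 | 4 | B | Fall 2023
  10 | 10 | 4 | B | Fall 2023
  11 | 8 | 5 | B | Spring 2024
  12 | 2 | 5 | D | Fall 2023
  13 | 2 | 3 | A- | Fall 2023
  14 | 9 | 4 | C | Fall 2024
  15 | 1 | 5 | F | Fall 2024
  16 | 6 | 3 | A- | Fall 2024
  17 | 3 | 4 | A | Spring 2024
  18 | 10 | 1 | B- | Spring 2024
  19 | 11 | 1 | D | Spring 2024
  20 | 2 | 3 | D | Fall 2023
SELECT name, credits FROM courses ORDER BY credits DESC LIMIT 1

Execution result:
name | credits
Linear Algebra 201 | 4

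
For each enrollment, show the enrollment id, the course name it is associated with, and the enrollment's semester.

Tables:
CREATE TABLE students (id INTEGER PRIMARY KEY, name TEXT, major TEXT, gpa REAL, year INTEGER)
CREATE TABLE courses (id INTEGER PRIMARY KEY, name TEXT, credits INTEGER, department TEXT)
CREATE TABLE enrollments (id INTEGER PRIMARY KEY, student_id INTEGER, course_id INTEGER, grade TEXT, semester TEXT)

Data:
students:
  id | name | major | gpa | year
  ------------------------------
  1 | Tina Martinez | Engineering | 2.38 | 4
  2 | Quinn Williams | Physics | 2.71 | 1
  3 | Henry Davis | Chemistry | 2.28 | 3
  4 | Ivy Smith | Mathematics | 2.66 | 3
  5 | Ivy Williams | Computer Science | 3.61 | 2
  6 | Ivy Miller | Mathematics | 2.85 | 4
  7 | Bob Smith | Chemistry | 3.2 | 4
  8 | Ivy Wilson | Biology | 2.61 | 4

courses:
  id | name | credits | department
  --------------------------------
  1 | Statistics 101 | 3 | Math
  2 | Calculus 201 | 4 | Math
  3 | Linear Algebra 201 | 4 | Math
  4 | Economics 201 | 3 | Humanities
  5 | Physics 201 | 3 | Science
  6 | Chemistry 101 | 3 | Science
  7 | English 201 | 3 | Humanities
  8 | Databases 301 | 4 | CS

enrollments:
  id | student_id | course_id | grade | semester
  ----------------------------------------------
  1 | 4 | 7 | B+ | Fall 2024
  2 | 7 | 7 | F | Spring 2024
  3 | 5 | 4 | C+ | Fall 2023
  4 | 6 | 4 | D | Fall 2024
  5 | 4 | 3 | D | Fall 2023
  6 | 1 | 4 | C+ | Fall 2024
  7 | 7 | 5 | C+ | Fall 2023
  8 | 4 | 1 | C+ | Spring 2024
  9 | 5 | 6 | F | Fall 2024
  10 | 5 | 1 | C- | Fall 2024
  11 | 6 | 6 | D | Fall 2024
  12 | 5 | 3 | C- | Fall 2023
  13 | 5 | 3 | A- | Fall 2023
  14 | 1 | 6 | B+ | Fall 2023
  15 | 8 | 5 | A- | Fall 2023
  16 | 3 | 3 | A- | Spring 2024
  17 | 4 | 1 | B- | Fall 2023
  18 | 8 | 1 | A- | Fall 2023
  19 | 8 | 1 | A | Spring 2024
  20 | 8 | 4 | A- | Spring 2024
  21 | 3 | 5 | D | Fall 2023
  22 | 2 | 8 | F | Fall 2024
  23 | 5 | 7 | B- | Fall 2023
SELECT c.id, p.name AS course, c.semester FROM enrollments c JOIN courses p ON c.course_id = p.id

Execution result:
id | course | semester
1 | English 201 | Fall 2024
2 | English 201 | Spring 2024
3 | Economics 201 | Fall 2023
4 | Economics 201 | Fall 2024
5 | Linear Algebra 201 | Fall 2023
6 | Economics 201 | Fall 2024
7 | Physics 201 | Fall 2023
8 | Statistics 101 | Spring 2024
9 | Chemistry 101 | Fall 2024
10 | Statistics 101 | Fall 2024
11 | Chemistry 101 | Fall 2024
12 | Linear Algebra 201 | Fall 2023
13 | Linear Algebra 201 | Fall 2023
14 | Chemistry 101 | Fall 2023
15 | Physics 201 | Fall 2023
16 | Linear Algebra 201 | Spring 2024
17 | Statistics 101 | Fall 2023
18 | Statistics 101 | Fall 2023
19 | Statistics 101 | Spring 2024
20 | Economics 201 | Spring 2024
21 | Physics 201 | Fall 2023
22 | Databases 301 | Fall 2024
23 | English 201 | Fall 2023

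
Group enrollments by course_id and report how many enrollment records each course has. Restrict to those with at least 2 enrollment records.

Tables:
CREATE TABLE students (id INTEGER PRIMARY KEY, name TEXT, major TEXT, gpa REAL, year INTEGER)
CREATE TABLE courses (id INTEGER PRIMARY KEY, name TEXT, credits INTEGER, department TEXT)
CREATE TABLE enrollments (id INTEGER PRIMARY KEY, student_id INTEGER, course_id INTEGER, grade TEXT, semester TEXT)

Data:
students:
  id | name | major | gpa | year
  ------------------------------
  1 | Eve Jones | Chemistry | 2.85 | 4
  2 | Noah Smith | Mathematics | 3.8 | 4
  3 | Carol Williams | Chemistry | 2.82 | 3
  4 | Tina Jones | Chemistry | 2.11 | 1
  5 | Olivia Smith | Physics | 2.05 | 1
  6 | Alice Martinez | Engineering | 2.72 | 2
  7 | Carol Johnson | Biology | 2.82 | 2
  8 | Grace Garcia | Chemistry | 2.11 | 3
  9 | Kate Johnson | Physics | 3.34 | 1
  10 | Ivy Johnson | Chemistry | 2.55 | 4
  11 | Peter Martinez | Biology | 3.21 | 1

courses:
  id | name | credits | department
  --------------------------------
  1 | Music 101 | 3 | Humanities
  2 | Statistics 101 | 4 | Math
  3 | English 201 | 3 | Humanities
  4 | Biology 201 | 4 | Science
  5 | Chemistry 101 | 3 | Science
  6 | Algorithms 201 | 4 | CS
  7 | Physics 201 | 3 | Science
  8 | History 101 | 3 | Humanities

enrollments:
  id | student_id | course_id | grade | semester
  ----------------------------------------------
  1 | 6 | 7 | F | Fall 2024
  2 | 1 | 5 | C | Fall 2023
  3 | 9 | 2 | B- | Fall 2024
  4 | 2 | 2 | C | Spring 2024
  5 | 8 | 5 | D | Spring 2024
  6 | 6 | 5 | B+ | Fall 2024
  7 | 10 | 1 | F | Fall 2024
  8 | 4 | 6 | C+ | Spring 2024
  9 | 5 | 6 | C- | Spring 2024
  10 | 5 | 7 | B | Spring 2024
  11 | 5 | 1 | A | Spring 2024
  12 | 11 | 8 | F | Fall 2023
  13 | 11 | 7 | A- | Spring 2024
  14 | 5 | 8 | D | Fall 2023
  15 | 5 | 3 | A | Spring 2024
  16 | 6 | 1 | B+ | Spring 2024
SELECT course_id, COUNT(*) AS enrollment_count FROM enrollments GROUP BY course_id HAVING COUNT(*) >= 2

Execution result:
course_id | enrollment_count
1 | 3
2 | 2
5 | 3
6 | 2
7 | 3
8 | 2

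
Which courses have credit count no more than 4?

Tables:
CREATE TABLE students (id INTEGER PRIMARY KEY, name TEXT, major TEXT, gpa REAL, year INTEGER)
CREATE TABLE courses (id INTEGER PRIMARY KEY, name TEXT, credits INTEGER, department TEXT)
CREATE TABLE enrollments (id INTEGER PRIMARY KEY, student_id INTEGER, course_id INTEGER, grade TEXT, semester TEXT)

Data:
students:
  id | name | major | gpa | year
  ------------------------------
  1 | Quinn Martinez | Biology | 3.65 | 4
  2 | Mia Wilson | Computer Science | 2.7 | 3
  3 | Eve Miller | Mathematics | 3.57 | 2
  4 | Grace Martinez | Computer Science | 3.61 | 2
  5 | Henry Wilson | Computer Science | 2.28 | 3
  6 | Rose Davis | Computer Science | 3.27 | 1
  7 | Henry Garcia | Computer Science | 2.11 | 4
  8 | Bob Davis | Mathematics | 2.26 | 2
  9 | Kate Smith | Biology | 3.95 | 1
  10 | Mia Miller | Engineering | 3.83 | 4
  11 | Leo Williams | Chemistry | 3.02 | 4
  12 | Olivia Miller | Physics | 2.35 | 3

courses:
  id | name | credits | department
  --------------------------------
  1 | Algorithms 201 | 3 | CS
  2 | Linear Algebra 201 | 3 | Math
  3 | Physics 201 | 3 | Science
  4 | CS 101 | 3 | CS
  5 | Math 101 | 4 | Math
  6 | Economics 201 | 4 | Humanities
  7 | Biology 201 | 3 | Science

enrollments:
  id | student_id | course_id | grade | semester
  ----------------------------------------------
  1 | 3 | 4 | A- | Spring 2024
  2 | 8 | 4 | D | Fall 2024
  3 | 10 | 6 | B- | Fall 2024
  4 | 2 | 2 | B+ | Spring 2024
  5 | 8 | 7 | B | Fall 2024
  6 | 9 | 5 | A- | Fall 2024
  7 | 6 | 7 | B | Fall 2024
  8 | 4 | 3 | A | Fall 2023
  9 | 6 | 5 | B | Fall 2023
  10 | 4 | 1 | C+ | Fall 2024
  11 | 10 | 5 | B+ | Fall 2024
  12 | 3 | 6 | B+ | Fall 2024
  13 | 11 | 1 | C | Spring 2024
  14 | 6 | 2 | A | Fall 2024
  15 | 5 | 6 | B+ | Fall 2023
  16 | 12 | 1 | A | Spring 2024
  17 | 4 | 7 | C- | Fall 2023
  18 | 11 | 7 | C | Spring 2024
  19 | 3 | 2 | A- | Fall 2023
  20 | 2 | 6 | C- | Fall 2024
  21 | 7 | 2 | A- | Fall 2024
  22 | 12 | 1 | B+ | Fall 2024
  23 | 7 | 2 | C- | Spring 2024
SELECT name, credits FROM courses WHERE credits <= 4

Execution result:
name | credits
Algorithms 201 | 3
Linear Algebra 201 | 3
Physics 201 | 3
CS 101 | 3
Math 101 | 4
Economics 201 | 4
Biology 201 | 3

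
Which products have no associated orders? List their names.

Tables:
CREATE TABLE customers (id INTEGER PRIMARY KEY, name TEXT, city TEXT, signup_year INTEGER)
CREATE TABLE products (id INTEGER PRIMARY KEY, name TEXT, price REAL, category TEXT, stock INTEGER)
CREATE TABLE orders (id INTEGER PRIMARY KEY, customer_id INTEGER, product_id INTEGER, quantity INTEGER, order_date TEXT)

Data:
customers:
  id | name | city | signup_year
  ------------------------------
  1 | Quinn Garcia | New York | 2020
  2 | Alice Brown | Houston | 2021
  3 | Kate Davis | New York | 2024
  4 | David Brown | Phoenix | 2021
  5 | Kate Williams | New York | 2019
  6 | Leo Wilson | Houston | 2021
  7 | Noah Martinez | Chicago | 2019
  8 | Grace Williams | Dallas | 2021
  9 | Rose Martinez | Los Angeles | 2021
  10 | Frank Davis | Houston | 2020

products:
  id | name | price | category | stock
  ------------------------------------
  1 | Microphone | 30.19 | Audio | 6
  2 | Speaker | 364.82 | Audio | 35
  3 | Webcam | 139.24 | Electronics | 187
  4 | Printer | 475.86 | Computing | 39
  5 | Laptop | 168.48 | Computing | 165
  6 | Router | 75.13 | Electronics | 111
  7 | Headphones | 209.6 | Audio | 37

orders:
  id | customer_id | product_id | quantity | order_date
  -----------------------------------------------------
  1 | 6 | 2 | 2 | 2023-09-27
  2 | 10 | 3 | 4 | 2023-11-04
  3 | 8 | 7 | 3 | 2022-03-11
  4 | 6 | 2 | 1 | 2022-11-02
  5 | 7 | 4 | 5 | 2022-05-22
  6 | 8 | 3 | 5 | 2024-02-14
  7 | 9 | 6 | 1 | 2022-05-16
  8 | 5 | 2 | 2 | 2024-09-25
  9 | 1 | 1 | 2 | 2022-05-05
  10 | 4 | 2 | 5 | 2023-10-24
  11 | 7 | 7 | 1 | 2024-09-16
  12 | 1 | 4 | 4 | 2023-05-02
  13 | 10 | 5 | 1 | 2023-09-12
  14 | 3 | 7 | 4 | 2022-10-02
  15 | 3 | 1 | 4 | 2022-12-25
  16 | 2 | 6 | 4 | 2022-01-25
SELECT p.name FROM products p LEFT JOIN orders c ON c.product_id = p.id WHERE c.id IS NULL

Execution result:
(no rows)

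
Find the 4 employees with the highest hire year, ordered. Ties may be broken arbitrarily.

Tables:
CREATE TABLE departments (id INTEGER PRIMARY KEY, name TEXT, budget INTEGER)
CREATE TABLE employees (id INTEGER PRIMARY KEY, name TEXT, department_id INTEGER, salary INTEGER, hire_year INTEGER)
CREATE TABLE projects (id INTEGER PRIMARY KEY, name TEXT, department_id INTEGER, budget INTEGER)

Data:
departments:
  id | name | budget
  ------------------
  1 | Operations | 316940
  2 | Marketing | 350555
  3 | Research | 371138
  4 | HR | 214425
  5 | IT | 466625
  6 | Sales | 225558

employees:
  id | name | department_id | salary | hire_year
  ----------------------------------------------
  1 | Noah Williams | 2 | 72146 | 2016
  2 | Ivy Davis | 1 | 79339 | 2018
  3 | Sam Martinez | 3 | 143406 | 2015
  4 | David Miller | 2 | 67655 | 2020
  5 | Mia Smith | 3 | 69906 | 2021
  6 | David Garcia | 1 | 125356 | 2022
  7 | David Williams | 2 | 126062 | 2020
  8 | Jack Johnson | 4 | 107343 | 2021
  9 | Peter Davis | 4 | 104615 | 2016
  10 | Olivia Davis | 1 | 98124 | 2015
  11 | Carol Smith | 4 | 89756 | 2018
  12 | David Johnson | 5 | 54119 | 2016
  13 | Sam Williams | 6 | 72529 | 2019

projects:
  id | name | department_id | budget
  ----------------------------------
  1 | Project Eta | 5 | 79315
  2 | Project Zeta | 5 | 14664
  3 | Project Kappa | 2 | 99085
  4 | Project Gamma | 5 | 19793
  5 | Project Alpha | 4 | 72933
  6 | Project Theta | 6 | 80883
SELECT name, hire_year FROM employees ORDER BY hire_year DESC LIMIT 4

Execution result:
name | hire_year
David Garcia | 2022
Mia Smith | 2021
Jack Johnson | 2021
David Miller | 2020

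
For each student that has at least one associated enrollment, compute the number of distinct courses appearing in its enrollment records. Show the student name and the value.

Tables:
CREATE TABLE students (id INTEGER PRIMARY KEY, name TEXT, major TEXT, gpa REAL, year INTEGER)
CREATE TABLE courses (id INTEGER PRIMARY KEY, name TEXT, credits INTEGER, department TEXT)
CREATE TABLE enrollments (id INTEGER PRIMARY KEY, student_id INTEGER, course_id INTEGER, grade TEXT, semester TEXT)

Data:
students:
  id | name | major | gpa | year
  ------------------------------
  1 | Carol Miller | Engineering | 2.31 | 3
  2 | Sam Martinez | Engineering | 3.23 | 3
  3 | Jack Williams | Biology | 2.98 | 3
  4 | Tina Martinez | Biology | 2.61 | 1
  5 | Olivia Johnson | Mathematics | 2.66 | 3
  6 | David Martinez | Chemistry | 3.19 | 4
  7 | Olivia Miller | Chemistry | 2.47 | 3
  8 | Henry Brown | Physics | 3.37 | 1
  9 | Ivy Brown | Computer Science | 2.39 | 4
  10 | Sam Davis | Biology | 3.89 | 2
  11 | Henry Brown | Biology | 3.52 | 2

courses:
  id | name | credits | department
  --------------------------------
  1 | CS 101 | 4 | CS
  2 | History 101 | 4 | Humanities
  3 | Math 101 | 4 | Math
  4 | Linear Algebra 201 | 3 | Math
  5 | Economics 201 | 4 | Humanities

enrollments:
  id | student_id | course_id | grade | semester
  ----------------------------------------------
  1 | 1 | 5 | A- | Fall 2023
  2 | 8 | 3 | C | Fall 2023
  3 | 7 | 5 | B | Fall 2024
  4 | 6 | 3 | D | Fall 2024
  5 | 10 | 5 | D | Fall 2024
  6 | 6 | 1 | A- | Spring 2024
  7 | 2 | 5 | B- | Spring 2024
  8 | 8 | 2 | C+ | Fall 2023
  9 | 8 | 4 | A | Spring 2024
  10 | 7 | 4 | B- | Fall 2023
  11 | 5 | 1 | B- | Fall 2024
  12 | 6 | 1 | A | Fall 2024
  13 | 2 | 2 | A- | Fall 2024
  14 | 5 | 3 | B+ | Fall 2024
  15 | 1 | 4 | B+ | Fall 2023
SELECT p.name, COUNT(DISTINCT c.course_id) AS distinct_course_count FROM enrollments c JOIN students p ON c.student_id = p.id GROUP BY p.id, p.name

Execution result:
name | distinct_course_count
Carol Miller | 2
Sam Martinez | 2
Olivia Johnson | 2
David Martinez | 2
Olivia Miller | 2
Henry Brown | 3
Sam Davis | 1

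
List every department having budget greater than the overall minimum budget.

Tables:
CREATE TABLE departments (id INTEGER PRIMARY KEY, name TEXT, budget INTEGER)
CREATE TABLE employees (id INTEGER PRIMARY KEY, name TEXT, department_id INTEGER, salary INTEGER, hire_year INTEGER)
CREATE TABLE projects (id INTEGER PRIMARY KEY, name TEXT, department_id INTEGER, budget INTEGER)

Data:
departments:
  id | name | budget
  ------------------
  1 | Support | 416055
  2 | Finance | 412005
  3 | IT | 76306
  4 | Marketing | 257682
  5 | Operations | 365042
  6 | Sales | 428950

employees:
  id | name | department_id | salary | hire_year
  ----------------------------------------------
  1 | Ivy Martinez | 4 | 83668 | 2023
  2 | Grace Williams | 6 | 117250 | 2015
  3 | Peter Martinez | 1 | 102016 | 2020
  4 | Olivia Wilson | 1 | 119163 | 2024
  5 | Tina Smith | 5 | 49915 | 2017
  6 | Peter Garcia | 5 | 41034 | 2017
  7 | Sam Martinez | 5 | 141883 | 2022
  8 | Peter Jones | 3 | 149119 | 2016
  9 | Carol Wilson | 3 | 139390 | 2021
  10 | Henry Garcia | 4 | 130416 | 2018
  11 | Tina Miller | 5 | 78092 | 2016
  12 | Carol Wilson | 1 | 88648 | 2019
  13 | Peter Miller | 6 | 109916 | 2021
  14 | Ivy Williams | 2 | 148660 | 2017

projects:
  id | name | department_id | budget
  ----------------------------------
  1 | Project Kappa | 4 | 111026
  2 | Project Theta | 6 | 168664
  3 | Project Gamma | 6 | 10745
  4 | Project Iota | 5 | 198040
SELECT name, budget FROM departments WHERE budget > (SELECT MIN(budget) FROM departments)

Execution result:
name | budget
Support | 416055
Finance | 412005
Marketing | 257682
Operations | 365042
Sales | 428950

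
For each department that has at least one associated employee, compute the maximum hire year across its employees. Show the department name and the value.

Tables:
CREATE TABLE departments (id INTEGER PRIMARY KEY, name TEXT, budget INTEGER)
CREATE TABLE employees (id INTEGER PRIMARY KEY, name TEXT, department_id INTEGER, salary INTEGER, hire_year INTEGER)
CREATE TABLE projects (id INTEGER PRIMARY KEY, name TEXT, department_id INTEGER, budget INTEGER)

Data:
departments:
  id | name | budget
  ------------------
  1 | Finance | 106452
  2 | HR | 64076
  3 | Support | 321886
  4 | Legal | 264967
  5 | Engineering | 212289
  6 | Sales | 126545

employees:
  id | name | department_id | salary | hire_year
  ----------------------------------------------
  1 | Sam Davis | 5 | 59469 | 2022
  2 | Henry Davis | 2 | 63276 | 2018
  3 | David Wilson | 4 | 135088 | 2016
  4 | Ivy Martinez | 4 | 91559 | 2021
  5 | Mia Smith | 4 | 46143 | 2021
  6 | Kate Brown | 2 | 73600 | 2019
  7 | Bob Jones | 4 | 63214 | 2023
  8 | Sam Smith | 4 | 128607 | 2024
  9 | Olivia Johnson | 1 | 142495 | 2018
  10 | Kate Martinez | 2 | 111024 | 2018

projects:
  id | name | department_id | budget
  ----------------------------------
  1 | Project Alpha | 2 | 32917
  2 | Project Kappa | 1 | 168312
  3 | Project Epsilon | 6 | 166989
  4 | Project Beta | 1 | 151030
SELECT p.name, MAX(c.hire_year) AS max_hire_year FROM employees c JOIN departments p ON c.department_id = p.id GROUP BY p.id, p.name

Execution result:
name | max_hire_year
Finance | 2018
HR | 2019
Legal | 2024
Engineering | 2022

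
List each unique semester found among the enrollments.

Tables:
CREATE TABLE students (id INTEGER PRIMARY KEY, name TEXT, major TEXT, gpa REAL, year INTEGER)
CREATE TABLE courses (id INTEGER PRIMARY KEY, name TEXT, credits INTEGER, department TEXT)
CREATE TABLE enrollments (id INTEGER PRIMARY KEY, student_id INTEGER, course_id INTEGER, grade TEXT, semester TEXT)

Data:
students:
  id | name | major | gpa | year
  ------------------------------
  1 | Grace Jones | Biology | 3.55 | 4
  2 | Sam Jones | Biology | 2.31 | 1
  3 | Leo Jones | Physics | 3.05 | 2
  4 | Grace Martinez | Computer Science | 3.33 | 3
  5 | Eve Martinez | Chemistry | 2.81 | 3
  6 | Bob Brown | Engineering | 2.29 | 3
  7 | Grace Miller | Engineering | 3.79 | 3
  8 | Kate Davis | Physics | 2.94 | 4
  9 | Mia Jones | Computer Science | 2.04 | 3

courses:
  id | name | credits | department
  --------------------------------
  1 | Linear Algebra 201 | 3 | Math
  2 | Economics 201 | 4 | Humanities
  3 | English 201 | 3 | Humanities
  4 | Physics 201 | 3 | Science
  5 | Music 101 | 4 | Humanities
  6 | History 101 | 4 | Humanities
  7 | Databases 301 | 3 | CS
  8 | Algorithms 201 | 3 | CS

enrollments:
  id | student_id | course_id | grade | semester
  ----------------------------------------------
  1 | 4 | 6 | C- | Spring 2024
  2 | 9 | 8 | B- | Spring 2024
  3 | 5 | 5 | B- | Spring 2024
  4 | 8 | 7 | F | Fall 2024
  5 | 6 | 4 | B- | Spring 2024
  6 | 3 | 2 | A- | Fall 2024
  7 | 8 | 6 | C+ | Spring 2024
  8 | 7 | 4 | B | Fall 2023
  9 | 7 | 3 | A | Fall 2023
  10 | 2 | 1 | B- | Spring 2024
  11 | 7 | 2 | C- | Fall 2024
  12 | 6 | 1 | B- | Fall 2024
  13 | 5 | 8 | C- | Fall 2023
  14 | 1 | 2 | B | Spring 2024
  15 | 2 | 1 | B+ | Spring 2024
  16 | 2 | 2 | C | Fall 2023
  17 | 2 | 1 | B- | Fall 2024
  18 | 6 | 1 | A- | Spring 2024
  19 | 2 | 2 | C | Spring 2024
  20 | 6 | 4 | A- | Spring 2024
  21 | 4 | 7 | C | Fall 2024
SELECT DISTINCT semester FROM enrollments

Execution result:
semester
Spring 2024
Fall 2024
Fall 2023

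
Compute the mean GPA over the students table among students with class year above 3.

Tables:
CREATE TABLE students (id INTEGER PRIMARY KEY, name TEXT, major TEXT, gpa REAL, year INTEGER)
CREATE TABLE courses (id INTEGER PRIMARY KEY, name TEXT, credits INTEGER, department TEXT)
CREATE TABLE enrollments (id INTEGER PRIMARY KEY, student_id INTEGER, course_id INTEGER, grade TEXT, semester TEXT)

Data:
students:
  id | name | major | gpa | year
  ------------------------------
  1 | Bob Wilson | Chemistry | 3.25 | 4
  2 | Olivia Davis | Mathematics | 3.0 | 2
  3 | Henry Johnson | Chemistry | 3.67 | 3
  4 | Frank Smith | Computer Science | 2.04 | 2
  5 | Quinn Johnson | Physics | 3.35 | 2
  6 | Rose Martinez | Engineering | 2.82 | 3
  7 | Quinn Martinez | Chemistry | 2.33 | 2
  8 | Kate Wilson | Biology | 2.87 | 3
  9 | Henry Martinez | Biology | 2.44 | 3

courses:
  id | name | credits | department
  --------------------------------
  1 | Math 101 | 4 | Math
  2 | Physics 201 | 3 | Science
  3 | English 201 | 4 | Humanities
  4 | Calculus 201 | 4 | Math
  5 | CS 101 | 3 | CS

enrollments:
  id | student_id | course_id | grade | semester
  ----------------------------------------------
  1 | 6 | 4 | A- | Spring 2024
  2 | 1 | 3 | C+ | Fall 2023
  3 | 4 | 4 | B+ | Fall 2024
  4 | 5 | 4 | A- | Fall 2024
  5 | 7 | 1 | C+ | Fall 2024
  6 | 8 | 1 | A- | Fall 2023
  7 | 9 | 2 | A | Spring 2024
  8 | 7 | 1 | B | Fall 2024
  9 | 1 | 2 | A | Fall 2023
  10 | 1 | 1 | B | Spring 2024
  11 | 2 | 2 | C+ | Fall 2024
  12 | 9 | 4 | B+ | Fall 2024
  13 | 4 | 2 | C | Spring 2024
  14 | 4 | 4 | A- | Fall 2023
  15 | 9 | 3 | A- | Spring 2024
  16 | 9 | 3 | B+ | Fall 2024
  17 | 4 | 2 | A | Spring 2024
SELECT AVG(gpa) FROM students WHERE year > 3

Execution result:
3.25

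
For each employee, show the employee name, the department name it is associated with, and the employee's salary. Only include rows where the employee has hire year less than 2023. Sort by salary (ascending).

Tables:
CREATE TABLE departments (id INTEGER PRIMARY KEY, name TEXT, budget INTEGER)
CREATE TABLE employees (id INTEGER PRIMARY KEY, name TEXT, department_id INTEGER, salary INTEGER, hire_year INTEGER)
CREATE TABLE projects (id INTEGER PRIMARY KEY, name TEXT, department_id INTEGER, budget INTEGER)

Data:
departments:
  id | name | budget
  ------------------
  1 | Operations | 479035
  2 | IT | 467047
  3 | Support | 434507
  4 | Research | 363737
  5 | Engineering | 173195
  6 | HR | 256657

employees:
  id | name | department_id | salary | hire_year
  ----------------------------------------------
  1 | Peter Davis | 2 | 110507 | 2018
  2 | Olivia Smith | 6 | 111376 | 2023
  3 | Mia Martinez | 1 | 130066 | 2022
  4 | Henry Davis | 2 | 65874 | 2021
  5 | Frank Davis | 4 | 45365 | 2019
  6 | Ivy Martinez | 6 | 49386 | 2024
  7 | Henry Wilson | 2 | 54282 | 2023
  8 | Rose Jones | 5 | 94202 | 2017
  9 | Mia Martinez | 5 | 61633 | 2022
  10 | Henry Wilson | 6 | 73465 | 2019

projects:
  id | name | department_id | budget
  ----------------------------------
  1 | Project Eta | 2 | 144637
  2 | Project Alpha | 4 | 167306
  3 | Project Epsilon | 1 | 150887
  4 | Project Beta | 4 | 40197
SELECT c.name, p.name AS department, c.salary FROM employees c JOIN departments p ON c.department_id = p.id WHERE c.hire_year < 2023 ORDER BY c.salary ASC

Execution result:
name | department | salary
Frank Davis | Research | 45365
Mia Martinez | Engineering | 61633
Henry Davis | IT | 65874
Henry Wilson | HR | 73465
Rose Jones | Engineering | 94202
Peter Davis | IT | 110507
Mia Martinez | Operations | 130066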